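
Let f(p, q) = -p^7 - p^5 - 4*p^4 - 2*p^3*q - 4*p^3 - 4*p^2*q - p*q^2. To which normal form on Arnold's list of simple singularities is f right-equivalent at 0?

D8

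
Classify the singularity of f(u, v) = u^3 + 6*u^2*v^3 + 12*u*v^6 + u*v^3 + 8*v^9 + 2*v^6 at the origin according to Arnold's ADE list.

E_7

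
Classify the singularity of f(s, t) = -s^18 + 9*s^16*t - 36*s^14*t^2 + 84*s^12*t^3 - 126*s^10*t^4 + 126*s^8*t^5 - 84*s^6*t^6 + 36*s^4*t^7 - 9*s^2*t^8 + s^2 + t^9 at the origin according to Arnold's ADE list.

The Hessian of f at 0 is [[2, 0], [0, 0]] with rank 1, so corank 1. A Groebner basis of the Jacobian ideal J(f) in C{s,t} is {t^8, s}; counting standard monomials gives mu = 8. Corank 1: A-series; mu = 8 gives A_8.

A_{8}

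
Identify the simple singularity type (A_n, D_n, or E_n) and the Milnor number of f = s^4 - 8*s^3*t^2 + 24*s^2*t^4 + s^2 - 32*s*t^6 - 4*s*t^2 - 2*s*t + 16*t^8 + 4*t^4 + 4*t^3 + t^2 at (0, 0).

Type A3, Milnor number mu = 3.

The Hessian of f at 0 has rank 1. Corank 1: A-series; mu = 3 gives A_3.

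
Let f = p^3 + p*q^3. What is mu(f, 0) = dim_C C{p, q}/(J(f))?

7

The Hessian of f at 0 has rank 0. Corank 2; j^3 = p^3 is a perfect cube, so E-series; the 4-jet and mu = 7 give E_7.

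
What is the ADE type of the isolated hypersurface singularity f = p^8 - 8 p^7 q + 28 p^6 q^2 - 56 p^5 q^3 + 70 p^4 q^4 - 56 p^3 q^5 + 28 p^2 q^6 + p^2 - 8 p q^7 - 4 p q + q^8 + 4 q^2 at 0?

The Hessian of f at 0 is [[2, -4], [-4, 8]] with rank 1, so corank 1. A Groebner basis of the Jacobian ideal J(f) in C{p,q} is {q^7, p - 2*q}; counting standard monomials gives mu = 7. Corank 1: A-series; mu = 7 gives A_7.

A_{7}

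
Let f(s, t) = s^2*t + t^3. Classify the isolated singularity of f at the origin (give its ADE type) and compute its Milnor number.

Type D_4, Milnor number mu = 4.

The Hessian of f at 0 has rank 0. Corank 2; j^3 = t*(s^2 + t^2) splits into three distinct lines over C (the quadratic factor has nonzero discriminant), so D_4.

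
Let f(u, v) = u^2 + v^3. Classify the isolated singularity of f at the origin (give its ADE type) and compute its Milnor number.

The Hessian of f at 0 is [[2, 0], [0, 0]] with rank 1, so corank 1. A Groebner basis of the Jacobian ideal J(f) in C{u,v} is {v^2, u}; counting standard monomials gives mu = 2. Corank 1: A-series; mu = 2 gives A_2.

Type A_{2}, Milnor number mu = 2.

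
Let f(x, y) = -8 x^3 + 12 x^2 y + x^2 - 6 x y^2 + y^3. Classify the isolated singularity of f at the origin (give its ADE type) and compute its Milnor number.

Type A_2, Milnor number mu = 2.

The Hessian of f at 0 has rank 1. Corank 1: A-series; mu = 2 gives A_2.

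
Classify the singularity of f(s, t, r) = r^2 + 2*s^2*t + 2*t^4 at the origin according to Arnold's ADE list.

D5

The Hessian of f at 0 is [[0, 0, 0], [0, 0, 0], [0, 0, 2]] with rank 1, so corank 2. A Groebner basis of the Jacobian ideal J(f) in C{s,t,r} is {s^3, s^2/4 + t^3, s*t, r}; counting standard monomials gives mu = 5. Corank 2; j^3 = 2*s^2*t has shape L^2 M (L != M), so D-series; mu = 5 gives D_5.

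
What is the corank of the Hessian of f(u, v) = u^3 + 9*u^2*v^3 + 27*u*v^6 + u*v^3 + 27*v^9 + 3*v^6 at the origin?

The Hessian at 0 is [[0, 0], [0, 0]] of rank 0; hence corank 2.

2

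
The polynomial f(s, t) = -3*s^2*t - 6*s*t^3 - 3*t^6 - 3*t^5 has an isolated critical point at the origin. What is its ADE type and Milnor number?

Type D_7, Milnor number mu = 7.

The Hessian of f at 0 is [[0, 0], [0, 0]] with rank 0, so corank 2. A Groebner basis of the Jacobian ideal J(f) in C{s,t} is {s^3, s^2*t + s^2/6 + s*t^2/6, s*t + t^3}; counting standard monomials gives mu = 7. Corank 2; j^3 = -3*s^2*t has shape L^2 M (L != M), so D-series; mu = 7 gives D_7.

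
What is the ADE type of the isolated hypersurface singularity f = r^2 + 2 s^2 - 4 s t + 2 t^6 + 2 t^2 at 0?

The Hessian of f at 0 has rank 2. Corank 1: A-series; mu = 5 gives A_5.

A_5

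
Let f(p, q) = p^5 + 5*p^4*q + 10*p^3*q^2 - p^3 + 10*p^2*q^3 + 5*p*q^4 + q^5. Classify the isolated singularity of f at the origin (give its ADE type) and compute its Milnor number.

Type E_8, Milnor number mu = 8.

The Hessian of f at 0 has rank 0. Corank 2; j^3 = -p^3 is a perfect cube, so E-series; the 5-jet and mu = 8 give E_8.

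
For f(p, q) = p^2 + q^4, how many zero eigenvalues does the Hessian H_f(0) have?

1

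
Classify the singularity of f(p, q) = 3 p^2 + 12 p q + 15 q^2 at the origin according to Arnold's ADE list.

A1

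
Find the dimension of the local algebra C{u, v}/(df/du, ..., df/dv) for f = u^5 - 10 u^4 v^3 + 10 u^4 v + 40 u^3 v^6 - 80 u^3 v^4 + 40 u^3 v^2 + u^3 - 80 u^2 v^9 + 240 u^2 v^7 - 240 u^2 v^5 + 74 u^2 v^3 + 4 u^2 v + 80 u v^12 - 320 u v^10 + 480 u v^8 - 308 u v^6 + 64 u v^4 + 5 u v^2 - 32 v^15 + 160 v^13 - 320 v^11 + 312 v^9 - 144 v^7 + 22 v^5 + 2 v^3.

The Hessian of f at 0 is [[0, 0], [0, 0]] with rank 0, so corank 2. A Groebner basis of the Jacobian ideal J(f) in C{u,v} is {-u*v/7 + v^4 - v^2/7, u*v^2 + v^3, u^2 + 19*u*v/7 + 12*v^2/7}; counting standard monomials gives mu = 6. Corank 2; j^3 = (u + v)^2*(u + 2*v) has shape L^2 M (L != M), so D-series; mu = 6 gives D_6.

6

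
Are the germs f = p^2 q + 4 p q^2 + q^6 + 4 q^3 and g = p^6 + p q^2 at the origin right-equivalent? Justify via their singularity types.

The Hessian of f at 0 is [[0, 0], [0, 0]] with rank 0, so corank 2. A Groebner basis of the Jacobian ideal J(f) in C{p,q} is {p^2/6 + q^5 - 2*q^2/3, p^3 + 8*q^3, p*q + 2*q^2}; counting standard monomials gives mu = 7. Corank 2; j^3 = q*(p + 2*q)^2 has shape L^2 M (L != M), so D-series; mu = 7 gives D_7. The Hessian of g at 0 is [[0, 0], [0, 0]] with rank 0, so corank 2. A Groebner basis of the Jacobian ideal J(g) in C{p,q} is {p^5 + q^2/6, q^3, p*q}; counting standard monomials gives mu = 7. Corank 2; j^3 = p*q^2 has shape L^2 M (L != M), so D-series; mu = 7 gives D_7. Both have type D_7, hence right-equivalent.

Yes.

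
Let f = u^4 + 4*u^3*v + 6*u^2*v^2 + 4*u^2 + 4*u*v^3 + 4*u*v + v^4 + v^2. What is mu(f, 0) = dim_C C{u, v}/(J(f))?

3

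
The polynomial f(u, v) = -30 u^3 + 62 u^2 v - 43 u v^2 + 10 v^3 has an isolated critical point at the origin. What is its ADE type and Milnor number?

The Hessian of f at 0 has rank 0. Corank 2; j^3 = -(3*u - 2*v)*(10*u^2 - 14*u*v + 5*v^2) splits into three distinct lines over C (the quadratic factor has nonzero discriminant), so D_4.

Type D4, Milnor number mu = 4.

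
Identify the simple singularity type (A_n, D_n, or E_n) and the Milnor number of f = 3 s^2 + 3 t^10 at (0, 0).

Type A_9, Milnor number mu = 9.

The Hessian of f at 0 has rank 1. Corank 1: A-series; mu = 9 gives A_9.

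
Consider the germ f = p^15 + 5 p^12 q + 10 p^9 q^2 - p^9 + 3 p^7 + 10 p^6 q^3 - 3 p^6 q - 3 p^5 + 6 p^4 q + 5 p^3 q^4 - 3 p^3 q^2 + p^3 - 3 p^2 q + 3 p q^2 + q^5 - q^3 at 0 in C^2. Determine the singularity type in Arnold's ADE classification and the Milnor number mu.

The Hessian of f at 0 has rank 0. Corank 2; j^3 = (p - q)^3 is a perfect cube, so E-series; the 5-jet and mu = 8 give E_8.

Type E_8, Milnor number mu = 8.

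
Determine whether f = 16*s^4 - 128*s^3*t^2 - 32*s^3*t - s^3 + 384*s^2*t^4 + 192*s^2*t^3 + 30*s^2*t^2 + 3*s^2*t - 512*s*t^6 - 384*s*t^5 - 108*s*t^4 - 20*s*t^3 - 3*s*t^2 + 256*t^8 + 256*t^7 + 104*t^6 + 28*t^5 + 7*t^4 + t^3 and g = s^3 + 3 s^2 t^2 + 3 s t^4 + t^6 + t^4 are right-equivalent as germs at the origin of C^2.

The Hessian of f at 0 has rank 0. Corank 2; j^3 = -(s - t)^3 is a perfect cube, so E-series; the 4-jet and mu = 6 give E_6. The Hessian of g at 0 has rank 0. Corank 2; j^3 = s^3 is a perfect cube, so E-series; the 4-jet and mu = 6 give E_6. Both have type E_6, hence right-equivalent.

Yes.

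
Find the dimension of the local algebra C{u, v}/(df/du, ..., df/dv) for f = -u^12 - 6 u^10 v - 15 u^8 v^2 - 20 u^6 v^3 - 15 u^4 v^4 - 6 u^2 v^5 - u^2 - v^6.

The Hessian of f at 0 has rank 1. Corank 1: A-series; mu = 5 gives A_5.

5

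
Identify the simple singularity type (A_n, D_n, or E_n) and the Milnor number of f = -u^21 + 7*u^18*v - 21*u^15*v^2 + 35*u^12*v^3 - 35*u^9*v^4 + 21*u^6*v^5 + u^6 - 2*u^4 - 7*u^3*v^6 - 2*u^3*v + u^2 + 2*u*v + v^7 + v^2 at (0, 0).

Type A6, Milnor number mu = 6.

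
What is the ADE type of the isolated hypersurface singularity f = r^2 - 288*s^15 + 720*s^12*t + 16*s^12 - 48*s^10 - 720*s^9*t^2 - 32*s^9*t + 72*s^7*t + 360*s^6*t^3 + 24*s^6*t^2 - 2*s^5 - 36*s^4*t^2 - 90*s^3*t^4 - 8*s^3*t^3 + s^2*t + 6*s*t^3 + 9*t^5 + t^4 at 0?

D_{5}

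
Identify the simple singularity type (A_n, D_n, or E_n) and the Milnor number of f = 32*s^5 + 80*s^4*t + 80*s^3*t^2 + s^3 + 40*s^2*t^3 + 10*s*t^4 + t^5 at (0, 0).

Type E_{8}, Milnor number mu = 8.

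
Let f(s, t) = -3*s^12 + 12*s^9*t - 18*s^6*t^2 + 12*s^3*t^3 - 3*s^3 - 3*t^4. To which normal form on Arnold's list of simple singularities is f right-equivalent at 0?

E_6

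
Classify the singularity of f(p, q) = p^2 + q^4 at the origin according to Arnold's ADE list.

The Hessian of f at 0 has rank 1. Corank 1: A-series; mu = 3 gives A_3.

A_3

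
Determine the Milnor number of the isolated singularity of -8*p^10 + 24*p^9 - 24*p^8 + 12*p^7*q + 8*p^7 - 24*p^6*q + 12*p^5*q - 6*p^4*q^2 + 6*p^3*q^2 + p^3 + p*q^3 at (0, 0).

7

The Hessian of f at 0 has rank 0. Corank 2; j^3 = p^3 is a perfect cube, so E-series; the 4-jet and mu = 7 give E_7.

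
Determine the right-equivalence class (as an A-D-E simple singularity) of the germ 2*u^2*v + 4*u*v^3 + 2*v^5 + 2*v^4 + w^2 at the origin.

The Hessian of f at 0 has rank 1. Corank 2; j^3 = 2*u^2*v has shape L^2 M (L != M), so D-series; mu = 5 gives D_5.

D5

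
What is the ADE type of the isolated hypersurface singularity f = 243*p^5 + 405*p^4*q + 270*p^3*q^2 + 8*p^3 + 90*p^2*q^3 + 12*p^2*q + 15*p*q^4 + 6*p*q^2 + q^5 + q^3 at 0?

E8

The Hessian of f at 0 has rank 0. Corank 2; j^3 = (2*p + q)^3 is a perfect cube, so E-series; the 5-jet and mu = 8 give E_8.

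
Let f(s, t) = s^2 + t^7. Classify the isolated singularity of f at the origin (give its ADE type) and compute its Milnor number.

Type A6, Milnor number mu = 6.

The Hessian of f at 0 is [[2, 0], [0, 0]] with rank 1, so corank 1. A Groebner basis of the Jacobian ideal J(f) in C{s,t} is {t^6, s}; counting standard monomials gives mu = 6. Corank 1: A-series; mu = 6 gives A_6.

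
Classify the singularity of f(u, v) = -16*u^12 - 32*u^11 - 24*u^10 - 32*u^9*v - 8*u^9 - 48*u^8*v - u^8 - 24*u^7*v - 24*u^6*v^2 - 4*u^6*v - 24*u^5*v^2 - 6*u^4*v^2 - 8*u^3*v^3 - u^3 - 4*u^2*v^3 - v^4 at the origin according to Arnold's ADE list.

E_{6}

The Hessian of f at 0 has rank 0. Corank 2; j^3 = -u^3 is a perfect cube, so E-series; the 4-jet and mu = 6 give E_6.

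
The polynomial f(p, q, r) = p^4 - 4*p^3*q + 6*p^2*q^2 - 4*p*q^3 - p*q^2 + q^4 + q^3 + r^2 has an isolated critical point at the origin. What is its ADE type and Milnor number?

Type D_5, Milnor number mu = 5.

The Hessian of f at 0 has rank 1. Corank 2; j^3 = -q^2*(p - q) has shape L^2 M (L != M), so D-series; mu = 5 gives D_5.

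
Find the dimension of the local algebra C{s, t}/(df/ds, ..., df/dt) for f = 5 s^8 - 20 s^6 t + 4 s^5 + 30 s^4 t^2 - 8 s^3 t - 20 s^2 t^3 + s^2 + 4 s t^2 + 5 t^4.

The Hessian of f at 0 has rank 1. Corank 1: A-series; mu = 3 gives A_3.

3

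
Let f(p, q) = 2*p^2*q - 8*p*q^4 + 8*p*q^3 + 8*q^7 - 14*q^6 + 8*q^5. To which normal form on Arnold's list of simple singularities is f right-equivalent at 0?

The Hessian of f at 0 is [[0, 0], [0, 0]] with rank 0, so corank 2. A Groebner basis of the Jacobian ideal J(f) in C{p,q} is {-p*q/2 + q^4 - q^3, p^3, p^2*q + 2*p^2/7 - 4*p*q/7 - 8*q^3/7, p^2/7 + p*q^2 + 5*p*q/7 + 10*q^3/7}; counting standard monomials gives mu = 7. Corank 2; j^3 = 2*p^2*q has shape L^2 M (L != M), so D-series; mu = 7 gives D_7.

D_{7}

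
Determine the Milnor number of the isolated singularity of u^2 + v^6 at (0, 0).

The Hessian of f at 0 has rank 1. Corank 1: A-series; mu = 5 gives A_5.

5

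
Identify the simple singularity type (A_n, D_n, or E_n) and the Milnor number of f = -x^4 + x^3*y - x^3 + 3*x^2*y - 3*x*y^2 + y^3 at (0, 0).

The Hessian of f at 0 is [[0, 0], [0, 0]] with rank 0, so corank 2. A Groebner basis of the Jacobian ideal J(f) in C{x,y} is {3*x^2 - 6*x*y + y^4 + y^3 + 3*y^2, x^3 + 3*x^2 - 6*x*y + 3*y^2, x^2*y + 3*x^2 - 6*x*y + 3*y^2, 2*x^2 + x*y^2 - 4*x*y - y^3/3 + 2*y^2}; counting standard monomials gives mu = 7. Corank 2; j^3 = -(x - y)^3 is a perfect cube, so E-series; the 4-jet and mu = 7 give E_7.

Type E7, Milnor number mu = 7.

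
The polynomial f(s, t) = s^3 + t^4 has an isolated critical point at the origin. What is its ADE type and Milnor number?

Type E6, Milnor number mu = 6.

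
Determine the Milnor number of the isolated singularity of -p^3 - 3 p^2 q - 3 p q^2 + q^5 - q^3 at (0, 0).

The Hessian of f at 0 has rank 0. Corank 2; j^3 = -(p + q)^3 is a perfect cube, so E-series; the 5-jet and mu = 8 give E_8.

8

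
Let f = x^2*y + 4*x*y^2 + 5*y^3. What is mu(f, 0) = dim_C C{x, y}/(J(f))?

4

The Hessian of f at 0 is [[0, 0], [0, 0]] with rank 0, so corank 2. A Groebner basis of the Jacobian ideal J(f) in C{x,y} is {y^3, x^2 - y^2, x*y + 2*y^2}; counting standard monomials gives mu = 4. Corank 2; j^3 = y*(x^2 + 4*x*y + 5*y^2) splits into three distinct lines over C (the quadratic factor has nonzero discriminant), so D_4.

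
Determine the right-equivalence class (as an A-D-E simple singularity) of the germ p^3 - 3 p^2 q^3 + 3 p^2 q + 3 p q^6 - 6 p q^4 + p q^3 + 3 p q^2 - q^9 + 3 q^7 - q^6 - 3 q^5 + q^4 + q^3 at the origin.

E7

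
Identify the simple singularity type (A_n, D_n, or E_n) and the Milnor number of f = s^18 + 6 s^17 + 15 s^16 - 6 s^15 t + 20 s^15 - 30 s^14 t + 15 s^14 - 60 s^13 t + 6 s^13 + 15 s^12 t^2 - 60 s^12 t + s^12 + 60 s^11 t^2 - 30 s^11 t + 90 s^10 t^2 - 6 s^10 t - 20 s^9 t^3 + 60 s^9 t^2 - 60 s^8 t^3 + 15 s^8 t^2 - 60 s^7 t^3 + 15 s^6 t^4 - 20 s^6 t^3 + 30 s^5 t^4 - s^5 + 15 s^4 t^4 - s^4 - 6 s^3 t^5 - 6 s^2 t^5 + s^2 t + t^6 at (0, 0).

Type D7, Milnor number mu = 7.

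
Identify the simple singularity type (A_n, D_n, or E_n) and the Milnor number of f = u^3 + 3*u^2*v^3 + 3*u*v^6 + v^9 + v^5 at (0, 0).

Type E_{8}, Milnor number mu = 8.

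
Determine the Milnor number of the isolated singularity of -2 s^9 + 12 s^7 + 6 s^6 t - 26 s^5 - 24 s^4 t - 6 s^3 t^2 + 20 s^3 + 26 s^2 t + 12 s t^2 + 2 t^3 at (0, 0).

The Hessian of f at 0 has rank 0. Corank 2; j^3 = 2*(2*s + t)*(5*s^2 + 4*s*t + t^2) splits into three distinct lines over C (the quadratic factor has nonzero discriminant), so D_4.

4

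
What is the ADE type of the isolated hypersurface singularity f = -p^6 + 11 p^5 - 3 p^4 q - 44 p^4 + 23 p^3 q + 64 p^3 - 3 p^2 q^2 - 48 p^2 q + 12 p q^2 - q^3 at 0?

The Hessian of f at 0 is [[0, 0], [0, 0]] with rank 0, so corank 2. A Groebner basis of the Jacobian ideal J(f) in C{p,q} is {-196608*p^2/35 + 98304*p*q/35 + q^4 - 64*q^3/35 - 12288*q^2/35, p^3 - 624*p^2/35 + 312*p*q/35 - 3*q^3/140 - 39*q^2/35, p^2*q - 1728*p^2/35 + 864*p*q/35 - 11*q^3/140 - 108*q^2/35, -512*p^2/5 + p*q^2 + 256*p*q/5 - 17*q^3/60 - 32*q^2/5}; counting standard monomials gives mu = 7. Corank 2; j^3 = (4*p - q)^3 is a perfect cube, so E-series; the 4-jet and mu = 7 give E_7.

E7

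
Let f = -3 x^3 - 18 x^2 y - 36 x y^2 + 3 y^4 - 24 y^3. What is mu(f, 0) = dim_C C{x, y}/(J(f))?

The Hessian of f at 0 has rank 0. Corank 2; j^3 = -3*(x + 2*y)^3 is a perfect cube, so E-series; the 4-jet and mu = 6 give E_6.

6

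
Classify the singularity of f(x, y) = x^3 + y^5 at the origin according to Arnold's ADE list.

E_{8}

The Hessian of f at 0 has rank 0. Corank 2; j^3 = x^3 is a perfect cube, so E-series; the 5-jet and mu = 8 give E_8.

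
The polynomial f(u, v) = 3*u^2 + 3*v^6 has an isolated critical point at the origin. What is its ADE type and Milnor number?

Type A_5, Milnor number mu = 5.

The Hessian of f at 0 has rank 1. Corank 1: A-series; mu = 5 gives A_5.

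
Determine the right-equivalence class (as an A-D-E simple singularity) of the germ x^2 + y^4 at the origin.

The Hessian of f at 0 has rank 1. Corank 1: A-series; mu = 3 gives A_3.

A3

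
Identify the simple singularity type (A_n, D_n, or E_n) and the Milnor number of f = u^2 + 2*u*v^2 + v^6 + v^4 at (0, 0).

The Hessian of f at 0 has rank 1. Corank 1: A-series; mu = 5 gives A_5.

Type A_5, Milnor number mu = 5.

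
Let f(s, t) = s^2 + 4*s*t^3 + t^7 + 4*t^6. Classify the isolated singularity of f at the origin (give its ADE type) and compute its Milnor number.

Type A_{6}, Milnor number mu = 6.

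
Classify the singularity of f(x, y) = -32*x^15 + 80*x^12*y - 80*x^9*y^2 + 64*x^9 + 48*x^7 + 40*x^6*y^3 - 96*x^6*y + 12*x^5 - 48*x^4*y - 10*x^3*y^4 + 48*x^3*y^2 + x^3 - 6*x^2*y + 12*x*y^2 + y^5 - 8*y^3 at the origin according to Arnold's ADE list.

E8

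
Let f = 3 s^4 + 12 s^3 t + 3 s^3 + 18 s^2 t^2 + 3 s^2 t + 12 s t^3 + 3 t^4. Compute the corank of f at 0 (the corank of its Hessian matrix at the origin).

2

Hessian at 0 has rank 0.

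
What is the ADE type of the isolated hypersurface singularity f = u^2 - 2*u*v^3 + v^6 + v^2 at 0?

A_{1}

The Hessian of f at 0 is [[2, 0], [0, 2]] with rank 2, so corank 0. A Groebner basis of the Jacobian ideal J(f) in C{u,v} is {u, v}; counting standard monomials gives mu = 1. Corank 0: nondegenerate Morse point, so A_1.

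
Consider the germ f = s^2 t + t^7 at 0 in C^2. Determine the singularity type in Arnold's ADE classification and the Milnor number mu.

Type D_{8}, Milnor number mu = 8.

The Hessian of f at 0 has rank 0. Corank 2; j^3 = s^2*t has shape L^2 M (L != M), so D-series; mu = 8 gives D_8.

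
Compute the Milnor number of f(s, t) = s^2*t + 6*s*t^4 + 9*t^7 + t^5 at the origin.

6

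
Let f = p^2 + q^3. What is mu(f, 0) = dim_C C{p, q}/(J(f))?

2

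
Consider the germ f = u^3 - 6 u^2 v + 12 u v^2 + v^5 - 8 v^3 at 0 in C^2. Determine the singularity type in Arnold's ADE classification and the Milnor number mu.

Type E8, Milnor number mu = 8.

The Hessian of f at 0 is [[0, 0], [0, 0]] with rank 0, so corank 2. A Groebner basis of the Jacobian ideal J(f) in C{u,v} is {v^4, u^2 - 4*u*v + 4*v^2}; counting standard monomials gives mu = 8. Corank 2; j^3 = (u - 2*v)^3 is a perfect cube, so E-series; the 5-jet and mu = 8 give E_8.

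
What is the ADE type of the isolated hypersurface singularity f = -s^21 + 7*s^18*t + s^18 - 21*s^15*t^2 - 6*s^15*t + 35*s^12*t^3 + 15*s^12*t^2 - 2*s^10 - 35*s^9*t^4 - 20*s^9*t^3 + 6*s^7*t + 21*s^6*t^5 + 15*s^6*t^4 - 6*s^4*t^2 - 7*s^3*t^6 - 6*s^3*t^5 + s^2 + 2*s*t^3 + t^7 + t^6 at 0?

The Hessian of f at 0 is [[2, 0], [0, 0]] with rank 1, so corank 1. A Groebner basis of the Jacobian ideal J(f) in C{s,t} is {s + t^3, s^2}; counting standard monomials gives mu = 6. Corank 1: A-series; mu = 6 gives A_6.

A_6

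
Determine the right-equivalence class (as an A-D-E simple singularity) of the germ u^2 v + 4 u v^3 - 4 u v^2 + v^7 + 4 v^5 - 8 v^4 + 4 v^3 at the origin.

The Hessian of f at 0 is [[0, 0], [0, 0]] with rank 0, so corank 2. A Groebner basis of the Jacobian ideal J(f) in C{u,v} is {u^2*v^2 + 2*u^2*v + 4*u^2/7 - 34*u*v^2/7 - 22*u*v/7 + 4*v^2, u^3 - 6*u^2*v - 8*u^2/7 + 68*u*v^2/7 + 44*u*v/7 - 8*v^2, u*v/2 + v^3 - v^2}; counting standard monomials gives mu = 8. Corank 2; j^3 = v*(u - 2*v)^2 has shape L^2 M (L != M), so D-series; mu = 8 gives D_8.

D_{8}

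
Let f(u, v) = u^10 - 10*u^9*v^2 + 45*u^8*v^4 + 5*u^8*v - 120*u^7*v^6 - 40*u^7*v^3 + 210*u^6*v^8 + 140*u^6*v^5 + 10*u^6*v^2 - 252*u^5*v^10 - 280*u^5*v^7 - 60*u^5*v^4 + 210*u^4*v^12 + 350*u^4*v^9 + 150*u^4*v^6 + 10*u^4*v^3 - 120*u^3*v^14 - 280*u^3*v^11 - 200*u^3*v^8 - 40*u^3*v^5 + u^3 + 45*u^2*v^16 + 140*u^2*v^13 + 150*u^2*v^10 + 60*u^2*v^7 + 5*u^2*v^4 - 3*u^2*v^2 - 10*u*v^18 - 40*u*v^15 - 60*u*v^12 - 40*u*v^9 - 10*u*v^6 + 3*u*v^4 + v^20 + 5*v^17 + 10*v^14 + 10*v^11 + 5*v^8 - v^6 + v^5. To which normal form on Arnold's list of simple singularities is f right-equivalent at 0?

The Hessian of f at 0 is [[0, 0], [0, 0]] with rank 0, so corank 2. A Groebner basis of the Jacobian ideal J(f) in C{u,v} is {v^4, u^3, -u^2/2 + u*v^2}; counting standard monomials gives mu = 8. Corank 2; j^3 = u^3 is a perfect cube, so E-series; the 5-jet and mu = 8 give E_8.

E_8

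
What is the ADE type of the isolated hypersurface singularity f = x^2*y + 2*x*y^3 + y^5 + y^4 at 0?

D5

The Hessian of f at 0 has rank 0. Corank 2; j^3 = x^2*y has shape L^2 M (L != M), so D-series; mu = 5 gives D_5.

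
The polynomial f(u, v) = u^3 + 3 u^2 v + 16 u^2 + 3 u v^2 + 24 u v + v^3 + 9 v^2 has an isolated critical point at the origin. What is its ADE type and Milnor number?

The Hessian of f at 0 has rank 1. Corank 1: A-series; mu = 2 gives A_2.

Type A_{2}, Milnor number mu = 2.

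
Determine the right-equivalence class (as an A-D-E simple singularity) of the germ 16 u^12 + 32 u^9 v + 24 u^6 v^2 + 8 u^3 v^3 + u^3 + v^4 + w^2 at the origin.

E_6

The Hessian of f at 0 has rank 1. Corank 2; j^3 = u^3 is a perfect cube, so E-series; the 4-jet and mu = 6 give E_6.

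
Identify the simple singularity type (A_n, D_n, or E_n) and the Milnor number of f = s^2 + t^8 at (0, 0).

Type A7, Milnor number mu = 7.

The Hessian of f at 0 is [[2, 0], [0, 0]] with rank 1, so corank 1. A Groebner basis of the Jacobian ideal J(f) in C{s,t} is {t^7, s}; counting standard monomials gives mu = 7. Corank 1: A-series; mu = 7 gives A_7.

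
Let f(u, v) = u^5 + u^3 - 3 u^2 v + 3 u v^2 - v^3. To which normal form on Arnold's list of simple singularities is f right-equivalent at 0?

The Hessian of f at 0 is [[0, 0], [0, 0]] with rank 0, so corank 2. A Groebner basis of the Jacobian ideal J(f) in C{u,v} is {v^5, u*v^3 - 3*v^4/4, u^2 - 2*u*v + v^2}; counting standard monomials gives mu = 8. Corank 2; j^3 = (u - v)^3 is a perfect cube, so E-series; the 5-jet and mu = 8 give E_8.

E_8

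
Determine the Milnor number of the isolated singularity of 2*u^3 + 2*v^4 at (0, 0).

6

The Hessian of f at 0 is [[0, 0], [0, 0]] with rank 0, so corank 2. A Groebner basis of the Jacobian ideal J(f) in C{u,v} is {v^3, u^2}; counting standard monomials gives mu = 6. Corank 2; j^3 = 2*u^3 is a perfect cube, so E-series; the 4-jet and mu = 6 give E_6.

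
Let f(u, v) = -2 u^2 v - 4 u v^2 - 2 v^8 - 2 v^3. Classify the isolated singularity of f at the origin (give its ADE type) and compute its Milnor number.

Type D_{9}, Milnor number mu = 9.

The Hessian of f at 0 has rank 0. Corank 2; j^3 = -2*v*(u + v)^2 has shape L^2 M (L != M), so D-series; mu = 9 gives D_9.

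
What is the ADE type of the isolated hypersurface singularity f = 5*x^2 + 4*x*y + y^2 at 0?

The Hessian of f at 0 has rank 2. Corank 0: nondegenerate Morse point, so A_1.

A_{1}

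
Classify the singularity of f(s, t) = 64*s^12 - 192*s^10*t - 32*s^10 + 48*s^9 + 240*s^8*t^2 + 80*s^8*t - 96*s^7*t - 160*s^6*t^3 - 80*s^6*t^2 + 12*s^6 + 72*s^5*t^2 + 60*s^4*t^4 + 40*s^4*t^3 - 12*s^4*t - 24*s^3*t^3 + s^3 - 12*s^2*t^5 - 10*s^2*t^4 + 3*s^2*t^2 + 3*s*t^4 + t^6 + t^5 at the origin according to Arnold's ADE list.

The Hessian of f at 0 has rank 0. Corank 2; j^3 = s^3 is a perfect cube, so E-series; the 5-jet and mu = 8 give E_8.

E_{8}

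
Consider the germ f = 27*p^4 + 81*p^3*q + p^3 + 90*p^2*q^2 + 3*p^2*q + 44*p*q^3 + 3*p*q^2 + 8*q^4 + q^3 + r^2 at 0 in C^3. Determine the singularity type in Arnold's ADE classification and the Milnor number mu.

Type E7, Milnor number mu = 7.

The Hessian of f at 0 is [[0, 0, 0], [0, 0, 0], [0, 0, 2]] with rank 1, so corank 2. A Groebner basis of the Jacobian ideal J(f) in C{p,q,r} is {p^2/3 + 2*p*q/3 + q^4 - q^3/9 + q^2/3, p^3 + 5*p^2/3 + 10*p*q/3 + 4*q^3/9 + 5*q^2/3, p^2*q - 11*p^2/9 - 22*p*q/9 - 16*q^3/27 - 11*q^2/9, 2*p^2/3 + p*q^2 + 4*p*q/3 + 7*q^3/9 + 2*q^2/3, r}; counting standard monomials gives mu = 7. Corank 2; j^3 = (p + q)^3 is a perfect cube, so E-series; the 4-jet and mu = 7 give E_7.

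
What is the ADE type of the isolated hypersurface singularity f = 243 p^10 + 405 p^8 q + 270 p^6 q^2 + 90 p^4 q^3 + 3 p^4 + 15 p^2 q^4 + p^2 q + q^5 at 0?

The Hessian of f at 0 has rank 0. Corank 2; j^3 = p^2*q has shape L^2 M (L != M), so D-series; mu = 6 gives D_6.

D6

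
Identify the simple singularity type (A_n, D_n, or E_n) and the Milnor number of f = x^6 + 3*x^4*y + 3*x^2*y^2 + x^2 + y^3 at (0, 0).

Type A_2, Milnor number mu = 2.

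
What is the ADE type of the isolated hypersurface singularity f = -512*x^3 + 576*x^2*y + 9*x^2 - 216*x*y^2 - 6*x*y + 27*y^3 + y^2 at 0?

A_{2}

The Hessian of f at 0 has rank 1. Corank 1: A-series; mu = 2 gives A_2.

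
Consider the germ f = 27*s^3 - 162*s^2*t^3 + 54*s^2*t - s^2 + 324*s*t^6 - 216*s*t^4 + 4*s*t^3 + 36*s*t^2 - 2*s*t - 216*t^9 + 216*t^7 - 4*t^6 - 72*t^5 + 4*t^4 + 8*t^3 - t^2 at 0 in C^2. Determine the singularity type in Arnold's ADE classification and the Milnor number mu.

Type A_2, Milnor number mu = 2.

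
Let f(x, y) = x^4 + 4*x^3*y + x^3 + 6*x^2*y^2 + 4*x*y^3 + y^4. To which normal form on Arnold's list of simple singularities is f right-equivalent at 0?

The Hessian of f at 0 has rank 0. Corank 2; j^3 = x^3 is a perfect cube, so E-series; the 4-jet and mu = 6 give E_6.

E_{6}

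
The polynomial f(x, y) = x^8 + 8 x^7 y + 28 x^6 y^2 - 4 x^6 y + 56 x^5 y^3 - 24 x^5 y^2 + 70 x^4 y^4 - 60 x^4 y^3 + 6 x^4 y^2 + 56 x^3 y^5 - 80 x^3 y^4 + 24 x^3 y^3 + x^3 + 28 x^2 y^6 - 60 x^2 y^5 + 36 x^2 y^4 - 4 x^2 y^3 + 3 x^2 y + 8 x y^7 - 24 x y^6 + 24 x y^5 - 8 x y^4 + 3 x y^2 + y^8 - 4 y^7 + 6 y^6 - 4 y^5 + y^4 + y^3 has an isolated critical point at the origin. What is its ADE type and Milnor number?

Type E_{6}, Milnor number mu = 6.

The Hessian of f at 0 has rank 0. Corank 2; j^3 = (x + y)^3 is a perfect cube, so E-series; the 4-jet and mu = 6 give E_6.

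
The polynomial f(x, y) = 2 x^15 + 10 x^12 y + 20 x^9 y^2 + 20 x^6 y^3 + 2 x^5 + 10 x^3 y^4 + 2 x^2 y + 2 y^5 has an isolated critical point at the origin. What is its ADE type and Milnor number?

The Hessian of f at 0 is [[0, 0], [0, 0]] with rank 0, so corank 2. A Groebner basis of the Jacobian ideal J(f) in C{x,y} is {x^2/5 + y^4, x^3, x*y}; counting standard monomials gives mu = 6. Corank 2; j^3 = 2*x^2*y has shape L^2 M (L != M), so D-series; mu = 6 gives D_6.

Type D6, Milnor number mu = 6.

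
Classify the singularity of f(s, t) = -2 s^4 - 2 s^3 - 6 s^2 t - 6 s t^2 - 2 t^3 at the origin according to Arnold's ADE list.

The Hessian of f at 0 has rank 0. Corank 2; j^3 = -2*(s + t)^3 is a perfect cube, so E-series; the 4-jet and mu = 6 give E_6.

E_{6}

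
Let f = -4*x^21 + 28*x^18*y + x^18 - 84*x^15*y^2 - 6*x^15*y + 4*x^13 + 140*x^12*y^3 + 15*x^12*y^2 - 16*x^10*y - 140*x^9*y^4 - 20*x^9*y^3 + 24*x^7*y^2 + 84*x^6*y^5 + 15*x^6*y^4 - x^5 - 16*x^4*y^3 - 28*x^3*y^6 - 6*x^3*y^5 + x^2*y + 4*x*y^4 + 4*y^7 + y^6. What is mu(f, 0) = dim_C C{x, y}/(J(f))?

7

The Hessian of f at 0 has rank 0. Corank 2; j^3 = x^2*y has shape L^2 M (L != M), so D-series; mu = 7 gives D_7.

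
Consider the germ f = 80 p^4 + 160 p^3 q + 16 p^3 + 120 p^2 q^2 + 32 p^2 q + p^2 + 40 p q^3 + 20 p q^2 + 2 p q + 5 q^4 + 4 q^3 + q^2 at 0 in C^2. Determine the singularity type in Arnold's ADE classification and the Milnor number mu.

Type A3, Milnor number mu = 3.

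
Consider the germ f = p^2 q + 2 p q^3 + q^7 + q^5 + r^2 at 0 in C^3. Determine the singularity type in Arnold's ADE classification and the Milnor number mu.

The Hessian of f at 0 has rank 1. Corank 2; j^3 = p^2*q has shape L^2 M (L != M), so D-series; mu = 8 gives D_8.

Type D8, Milnor number mu = 8.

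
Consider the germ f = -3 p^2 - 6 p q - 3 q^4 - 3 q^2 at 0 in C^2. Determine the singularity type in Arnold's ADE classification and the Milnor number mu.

The Hessian of f at 0 has rank 1. Corank 1: A-series; mu = 3 gives A_3.

Type A_{3}, Milnor number mu = 3.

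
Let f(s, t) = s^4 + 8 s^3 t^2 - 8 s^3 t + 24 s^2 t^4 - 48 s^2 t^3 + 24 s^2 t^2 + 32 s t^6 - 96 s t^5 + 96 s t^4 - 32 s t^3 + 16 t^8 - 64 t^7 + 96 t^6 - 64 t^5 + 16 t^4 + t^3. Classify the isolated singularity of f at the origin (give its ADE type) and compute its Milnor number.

Type E6, Milnor number mu = 6.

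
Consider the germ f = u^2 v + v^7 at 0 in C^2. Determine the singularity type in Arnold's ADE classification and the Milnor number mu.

Type D_{8}, Milnor number mu = 8.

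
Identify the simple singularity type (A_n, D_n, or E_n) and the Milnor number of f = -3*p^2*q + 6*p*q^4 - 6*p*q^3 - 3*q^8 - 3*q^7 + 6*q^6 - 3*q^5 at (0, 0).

Type D_{9}, Milnor number mu = 9.

The Hessian of f at 0 has rank 0. Corank 2; j^3 = -3*p^2*q has shape L^2 M (L != M), so D-series; mu = 9 gives D_9.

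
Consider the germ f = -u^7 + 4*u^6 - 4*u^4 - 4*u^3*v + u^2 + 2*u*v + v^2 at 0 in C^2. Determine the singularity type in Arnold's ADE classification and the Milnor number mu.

Type A6, Milnor number mu = 6.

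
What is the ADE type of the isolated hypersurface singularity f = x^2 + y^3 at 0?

A2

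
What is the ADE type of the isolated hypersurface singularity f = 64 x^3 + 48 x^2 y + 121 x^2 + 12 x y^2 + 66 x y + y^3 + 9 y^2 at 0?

A_2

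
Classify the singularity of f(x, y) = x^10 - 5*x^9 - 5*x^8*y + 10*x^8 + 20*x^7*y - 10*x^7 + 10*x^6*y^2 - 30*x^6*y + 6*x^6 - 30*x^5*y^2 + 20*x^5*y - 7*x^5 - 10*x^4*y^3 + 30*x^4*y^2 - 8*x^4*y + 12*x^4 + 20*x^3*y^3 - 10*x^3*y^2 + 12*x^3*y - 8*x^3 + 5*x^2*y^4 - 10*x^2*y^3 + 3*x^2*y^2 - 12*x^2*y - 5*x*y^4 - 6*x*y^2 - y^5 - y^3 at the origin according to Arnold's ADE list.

E8

The Hessian of f at 0 is [[0, 0], [0, 0]] with rank 0, so corank 2. A Groebner basis of the Jacobian ideal J(f) in C{x,y} is {32*x^2*y + 128*x^2 + 128*x*y + y^4 - 8*y^3 + 32*y^2, x^3 + 3*x^2*y/2 + 3*x^2 + 3*x*y - y^3/4 + 3*y^2/4, -4*x^2 + x*y^2 - 4*x*y + y^3/2 - y^2}; counting standard monomials gives mu = 8. Corank 2; j^3 = -(2*x + y)^3 is a perfect cube, so E-series; the 5-jet and mu = 8 give E_8.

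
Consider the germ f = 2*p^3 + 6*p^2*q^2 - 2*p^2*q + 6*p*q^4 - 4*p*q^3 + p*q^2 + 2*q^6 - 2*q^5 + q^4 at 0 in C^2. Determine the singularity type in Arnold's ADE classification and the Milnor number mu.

Type D4, Milnor number mu = 4.

The Hessian of f at 0 is [[0, 0], [0, 0]] with rank 0, so corank 2. A Groebner basis of the Jacobian ideal J(f) in C{p,q} is {q^3, p^2 + q^2/2, p*q + q^2/2}; counting standard monomials gives mu = 4. Corank 2; j^3 = p*(2*p^2 - 2*p*q + q^2) splits into three distinct lines over C (the quadratic factor has nonzero discriminant), so D_4.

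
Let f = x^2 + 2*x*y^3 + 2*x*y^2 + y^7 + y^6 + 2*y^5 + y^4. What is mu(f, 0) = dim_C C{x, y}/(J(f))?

The Hessian of f at 0 has rank 1. Corank 1: A-series; mu = 6 gives A_6.

6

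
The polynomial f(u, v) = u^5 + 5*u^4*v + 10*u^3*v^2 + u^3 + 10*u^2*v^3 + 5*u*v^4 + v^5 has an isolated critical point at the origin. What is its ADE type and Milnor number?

Type E_8, Milnor number mu = 8.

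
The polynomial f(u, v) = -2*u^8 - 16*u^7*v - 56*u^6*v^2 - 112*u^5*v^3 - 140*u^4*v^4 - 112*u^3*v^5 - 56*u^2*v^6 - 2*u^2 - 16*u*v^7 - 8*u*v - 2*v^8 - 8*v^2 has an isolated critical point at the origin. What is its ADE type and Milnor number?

The Hessian of f at 0 has rank 1. Corank 1: A-series; mu = 7 gives A_7.

Type A_7, Milnor number mu = 7.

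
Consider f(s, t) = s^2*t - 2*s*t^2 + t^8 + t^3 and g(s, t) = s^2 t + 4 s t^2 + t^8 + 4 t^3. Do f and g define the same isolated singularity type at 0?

Yes.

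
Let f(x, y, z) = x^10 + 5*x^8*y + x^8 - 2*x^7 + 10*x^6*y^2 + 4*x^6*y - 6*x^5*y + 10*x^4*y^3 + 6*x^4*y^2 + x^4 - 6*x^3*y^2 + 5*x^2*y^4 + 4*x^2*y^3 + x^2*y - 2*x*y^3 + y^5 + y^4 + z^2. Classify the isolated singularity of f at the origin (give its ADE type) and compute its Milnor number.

Type D_{5}, Milnor number mu = 5.

The Hessian of f at 0 has rank 1. Corank 2; j^3 = x^2*y has shape L^2 M (L != M), so D-series; mu = 5 gives D_5.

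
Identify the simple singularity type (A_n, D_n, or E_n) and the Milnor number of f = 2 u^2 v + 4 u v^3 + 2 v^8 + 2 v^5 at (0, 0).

The Hessian of f at 0 is [[0, 0], [0, 0]] with rank 0, so corank 2. A Groebner basis of the Jacobian ideal J(f) in C{u,v} is {u^4, u^3*v - u^2/8 - u*v^2/8, u^3 + u^2*v^2, u*v + v^3}; counting standard monomials gives mu = 9. Corank 2; j^3 = 2*u^2*v has shape L^2 M (L != M), so D-series; mu = 9 gives D_9.

Type D_9, Milnor number mu = 9.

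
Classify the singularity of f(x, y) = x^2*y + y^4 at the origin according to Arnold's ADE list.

The Hessian of f at 0 is [[0, 0], [0, 0]] with rank 0, so corank 2. A Groebner basis of the Jacobian ideal J(f) in C{x,y} is {x^3, x^2/4 + y^3, x*y}; counting standard monomials gives mu = 5. Corank 2; j^3 = x^2*y has shape L^2 M (L != M), so D-series; mu = 5 gives D_5.

D_5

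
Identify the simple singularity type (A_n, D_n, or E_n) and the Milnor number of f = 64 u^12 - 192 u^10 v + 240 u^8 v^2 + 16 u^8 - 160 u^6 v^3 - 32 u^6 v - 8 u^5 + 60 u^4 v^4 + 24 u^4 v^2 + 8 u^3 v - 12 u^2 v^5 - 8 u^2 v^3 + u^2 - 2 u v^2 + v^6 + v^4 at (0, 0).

The Hessian of f at 0 is [[2, 0], [0, 0]] with rank 1, so corank 1. A Groebner basis of the Jacobian ideal J(f) in C{u,v} is {u^3, u^2*v, -u + v^2}; counting standard monomials gives mu = 5. Corank 1: A-series; mu = 5 gives A_5.

Type A_5, Milnor number mu = 5.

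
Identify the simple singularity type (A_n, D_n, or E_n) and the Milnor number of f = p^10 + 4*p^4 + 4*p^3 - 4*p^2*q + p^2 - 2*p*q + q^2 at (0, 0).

Type A_9, Milnor number mu = 9.

The Hessian of f at 0 is [[2, -2], [-2, 2]] with rank 1, so corank 1. A Groebner basis of the Jacobian ideal J(f) in C{p,q} is {p*q^4 + 5*p*q^3 + 15*p*q^2/4 + 7*p*q/8 + p/16 - 2*q^4 - 5*q^3/2 - 3*q^2/4 - q/16, 15*p*q^3 + 27*p*q^2/2 + 27*p*q/8 + p/4 + q^5 - 5*q^4 - 35*q^3/4 - 23*q^2/8 - q/4, p^2 + p/2 - q/2}; counting standard monomials gives mu = 9. Corank 1: A-series; mu = 9 gives A_9.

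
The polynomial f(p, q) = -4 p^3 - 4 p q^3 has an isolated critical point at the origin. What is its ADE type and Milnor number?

Type E_7, Milnor number mu = 7.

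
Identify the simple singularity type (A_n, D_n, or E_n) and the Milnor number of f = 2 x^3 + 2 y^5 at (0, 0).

Type E_8, Milnor number mu = 8.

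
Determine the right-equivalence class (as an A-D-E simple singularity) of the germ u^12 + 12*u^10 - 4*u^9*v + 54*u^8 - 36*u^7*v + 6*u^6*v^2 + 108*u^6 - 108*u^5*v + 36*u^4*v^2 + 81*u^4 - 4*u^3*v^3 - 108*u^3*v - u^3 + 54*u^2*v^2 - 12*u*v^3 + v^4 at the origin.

E_{6}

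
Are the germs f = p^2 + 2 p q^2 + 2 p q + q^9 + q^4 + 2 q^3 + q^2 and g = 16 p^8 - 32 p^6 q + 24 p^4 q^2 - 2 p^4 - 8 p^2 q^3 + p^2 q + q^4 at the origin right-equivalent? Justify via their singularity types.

No.

The Hessian of f at 0 has rank 1. Corank 1: A-series; mu = 8 gives A_8. The Hessian of g at 0 has rank 0. Corank 2; j^3 = p^2*q has shape L^2 M (L != M), so D-series; mu = 5 gives D_5. f is A_8 but g is D_5, hence not right-equivalent.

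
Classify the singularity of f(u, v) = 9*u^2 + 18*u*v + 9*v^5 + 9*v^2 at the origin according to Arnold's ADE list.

The Hessian of f at 0 has rank 1. Corank 1: A-series; mu = 4 gives A_4.

A_{4}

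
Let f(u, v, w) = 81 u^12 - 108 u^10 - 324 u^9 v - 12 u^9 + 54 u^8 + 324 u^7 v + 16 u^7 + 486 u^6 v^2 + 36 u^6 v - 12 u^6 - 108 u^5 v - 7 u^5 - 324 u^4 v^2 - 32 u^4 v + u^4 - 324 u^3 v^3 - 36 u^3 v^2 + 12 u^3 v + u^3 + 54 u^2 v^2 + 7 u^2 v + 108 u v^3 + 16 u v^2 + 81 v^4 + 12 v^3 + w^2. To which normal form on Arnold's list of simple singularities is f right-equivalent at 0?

The Hessian of f at 0 has rank 1. Corank 2; j^3 = (u + 2*v)^2*(u + 3*v) has shape L^2 M (L != M), so D-series; mu = 5 gives D_5.

D_{5}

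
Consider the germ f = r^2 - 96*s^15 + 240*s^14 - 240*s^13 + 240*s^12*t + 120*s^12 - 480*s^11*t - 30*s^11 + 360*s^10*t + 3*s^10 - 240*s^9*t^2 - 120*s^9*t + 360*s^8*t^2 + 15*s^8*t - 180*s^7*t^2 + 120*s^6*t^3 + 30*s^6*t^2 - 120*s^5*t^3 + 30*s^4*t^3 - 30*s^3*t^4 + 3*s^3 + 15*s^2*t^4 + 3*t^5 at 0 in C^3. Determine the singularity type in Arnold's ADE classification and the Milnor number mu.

The Hessian of f at 0 is [[0, 0, 0], [0, 0, 0], [0, 0, 2]] with rank 1, so corank 2. A Groebner basis of the Jacobian ideal J(f) in C{s,t,r} is {t^4, s^2, r}; counting standard monomials gives mu = 8. Corank 2; j^3 = 3*s^3 is a perfect cube, so E-series; the 5-jet and mu = 8 give E_8.

Type E_{8}, Milnor number mu = 8.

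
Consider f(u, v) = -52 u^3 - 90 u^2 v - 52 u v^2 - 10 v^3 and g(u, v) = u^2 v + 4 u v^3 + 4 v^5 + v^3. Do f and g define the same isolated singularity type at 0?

The Hessian of f at 0 is [[0, 0], [0, 0]] with rank 0, so corank 2. A Groebner basis of the Jacobian ideal J(f) in C{u,v} is {v^3, u^2 + v^2/3, u*v}; counting standard monomials gives mu = 4. Corank 2; j^3 = -2*(2*u + v)*(13*u^2 + 16*u*v + 5*v^2) splits into three distinct lines over C (the quadratic factor has nonzero discriminant), so D_4. The Hessian of g at 0 is [[0, 0], [0, 0]] with rank 0, so corank 2. A Groebner basis of the Jacobian ideal J(g) in C{u,v} is {v^3, u^2 + 3*v^2, u*v}; counting standard monomials gives mu = 4. Corank 2; j^3 = v*(u^2 + v^2) splits into three distinct lines over C (the quadratic factor has nonzero discriminant), so D_4. Both have type D_4, hence right-equivalent.

Yes.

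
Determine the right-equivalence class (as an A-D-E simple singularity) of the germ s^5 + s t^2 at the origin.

The Hessian of f at 0 has rank 0. Corank 2; j^3 = s*t^2 has shape L^2 M (L != M), so D-series; mu = 6 gives D_6.

D_6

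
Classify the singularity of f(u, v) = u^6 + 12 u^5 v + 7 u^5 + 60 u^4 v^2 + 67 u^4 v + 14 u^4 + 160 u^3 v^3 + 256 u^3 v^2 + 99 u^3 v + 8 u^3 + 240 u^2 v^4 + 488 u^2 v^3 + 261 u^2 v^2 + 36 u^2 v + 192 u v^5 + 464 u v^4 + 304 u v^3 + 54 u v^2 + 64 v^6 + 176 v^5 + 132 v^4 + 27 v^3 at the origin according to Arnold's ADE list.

The Hessian of f at 0 has rank 0. Corank 2; j^3 = (2*u + 3*v)^3 is a perfect cube, so E-series; the 4-jet and mu = 7 give E_7.

E7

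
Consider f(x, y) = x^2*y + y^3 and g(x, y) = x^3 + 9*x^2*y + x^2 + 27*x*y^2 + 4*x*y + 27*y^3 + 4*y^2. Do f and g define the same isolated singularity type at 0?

No.

The Hessian of f at 0 has rank 0. Corank 2; j^3 = y*(x^2 + y^2) splits into three distinct lines over C (the quadratic factor has nonzero discriminant), so D_4. The Hessian of g at 0 has rank 1. Corank 1: A-series; mu = 2 gives A_2. f is D_4 but g is A_2, hence not right-equivalent.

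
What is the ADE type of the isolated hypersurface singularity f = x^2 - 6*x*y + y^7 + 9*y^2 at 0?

A6

The Hessian of f at 0 has rank 1. Corank 1: A-series; mu = 6 gives A_6.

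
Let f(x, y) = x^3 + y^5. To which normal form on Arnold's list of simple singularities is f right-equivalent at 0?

The Hessian of f at 0 is [[0, 0], [0, 0]] with rank 0, so corank 2. A Groebner basis of the Jacobian ideal J(f) in C{x,y} is {y^4, x^2}; counting standard monomials gives mu = 8. Corank 2; j^3 = x^3 is a perfect cube, so E-series; the 5-jet and mu = 8 give E_8.

E_{8}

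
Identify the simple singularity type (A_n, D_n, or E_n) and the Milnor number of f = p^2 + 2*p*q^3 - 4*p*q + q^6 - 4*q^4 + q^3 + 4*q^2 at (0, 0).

Type A2, Milnor number mu = 2.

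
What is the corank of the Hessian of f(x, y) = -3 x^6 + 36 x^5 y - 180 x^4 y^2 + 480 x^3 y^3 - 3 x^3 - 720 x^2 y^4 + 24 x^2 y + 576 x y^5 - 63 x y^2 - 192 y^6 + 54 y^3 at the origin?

The Hessian at 0 is [[0, 0], [0, 0]] of rank 0; hence corank 2.

2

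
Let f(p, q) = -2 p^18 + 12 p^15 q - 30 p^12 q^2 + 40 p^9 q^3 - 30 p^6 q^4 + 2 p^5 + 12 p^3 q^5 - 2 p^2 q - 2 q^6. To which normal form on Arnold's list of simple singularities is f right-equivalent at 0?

D_{7}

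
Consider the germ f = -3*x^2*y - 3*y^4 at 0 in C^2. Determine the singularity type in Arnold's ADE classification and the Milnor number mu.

Type D5, Milnor number mu = 5.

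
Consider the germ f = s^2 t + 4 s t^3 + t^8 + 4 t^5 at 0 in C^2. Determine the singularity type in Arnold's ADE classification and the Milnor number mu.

Type D9, Milnor number mu = 9.

The Hessian of f at 0 is [[0, 0], [0, 0]] with rank 0, so corank 2. A Groebner basis of the Jacobian ideal J(f) in C{s,t} is {s^4, s^3*t - s^2 - 2*s*t^2, s^3/2 + s^2*t^2, s*t/2 + t^3}; counting standard monomials gives mu = 9. Corank 2; j^3 = s^2*t has shape L^2 M (L != M), so D-series; mu = 9 gives D_9.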